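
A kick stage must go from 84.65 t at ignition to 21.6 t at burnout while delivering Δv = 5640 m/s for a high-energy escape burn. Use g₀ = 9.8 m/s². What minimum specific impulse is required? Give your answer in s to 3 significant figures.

ln(m₀/m_f) = ln(84650/21600) = ln(3.919) = 1.3658.
Using Δv = v_e ln(m₀/m_f): v_e = Δv / ln(m₀/m_f) = 5640 / 1.3658 = 4129.4 m/s.
Isp = v_e / g₀ = 4129.4 / 9.8 = 421.4 s.

Isp ≈ 421 s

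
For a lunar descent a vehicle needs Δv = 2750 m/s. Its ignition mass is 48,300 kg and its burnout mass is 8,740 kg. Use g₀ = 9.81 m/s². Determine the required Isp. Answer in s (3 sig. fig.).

Isp ≈ 164 s

ln(m₀/m_f) = ln(48300/8740) = ln(5.526) = 1.7095.
Rocket equation: v_e = Δv / ln(m₀/m_f) = 2750 / 1.7095 = 1608.6 m/s.
Isp = v_e / g₀ = 1608.6 / 9.81 = 164.0 s.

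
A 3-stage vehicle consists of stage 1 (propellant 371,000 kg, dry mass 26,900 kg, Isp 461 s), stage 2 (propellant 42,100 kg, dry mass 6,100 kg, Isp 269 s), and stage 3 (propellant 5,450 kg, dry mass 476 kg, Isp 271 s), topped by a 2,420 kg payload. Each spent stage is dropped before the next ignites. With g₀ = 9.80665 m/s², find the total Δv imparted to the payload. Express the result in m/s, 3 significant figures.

Δv ≈ 14100 m/s

Ignition mass of stage 1 = 371,000+26,900 + 42,100+6,100 + 5,450+476 + 2,420 = 454,446 kg.
Stage 1: m₀ = 454,446 kg, m_f = 454,446 − 371,000 = 83,446 kg; Δv = 461×9.80665×ln(5.446) = 4520.9×1.6949 ≈ 7662 m/s.
Stage 2: m₀ = 56,546 kg, m_f = 56,546 − 42,100 = 14,446 kg; Δv = 269×9.80665×ln(3.914) = 2638.0×1.3646 ≈ 3600 m/s.
Stage 3: m₀ = 8,346 kg, m_f = 8,346 − 5,450 = 2,896 kg; Δv = 271×9.80665×ln(2.882) = 2657.6×1.0585 ≈ 2813 m/s.
Total Δv = 7662 + 3600 + 2813 = 14075 m/s.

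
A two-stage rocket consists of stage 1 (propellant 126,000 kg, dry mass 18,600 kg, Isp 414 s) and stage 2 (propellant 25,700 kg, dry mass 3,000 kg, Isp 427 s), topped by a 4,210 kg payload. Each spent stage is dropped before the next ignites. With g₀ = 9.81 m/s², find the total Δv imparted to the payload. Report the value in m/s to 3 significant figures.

Δv ≈ 11400 m/s

Ignition mass of stage 1 = 126,000+18,600 + 25,700+3,000 + 4,210 = 177,510 kg.
Stage 1: m₀ = 177,510 kg, m_f = 177,510 − 126,000 = 51,510 kg; Δv = 414×9.81×ln(3.446) = 4061.3×1.2373 ≈ 5025 m/s.
Stage 2: m₀ = 32,910 kg, m_f = 32,910 − 25,700 = 7,210 kg; Δv = 427×9.81×ln(4.564) = 4188.9×1.5183 ≈ 6360 m/s.
Total Δv = 5025 + 6360 = 11385 m/s.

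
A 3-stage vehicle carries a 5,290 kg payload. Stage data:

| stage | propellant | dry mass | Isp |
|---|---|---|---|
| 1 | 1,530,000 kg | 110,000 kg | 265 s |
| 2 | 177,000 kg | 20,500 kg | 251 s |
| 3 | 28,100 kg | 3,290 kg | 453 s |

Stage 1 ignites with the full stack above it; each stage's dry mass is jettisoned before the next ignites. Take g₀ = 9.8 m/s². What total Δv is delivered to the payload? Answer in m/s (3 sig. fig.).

Ignition mass of stage 1 = 1,530,000+110,000 + 177,000+20,500 + 28,100+3,290 + 5,290 = 1,874,180 kg.
Stage 1: m₀ = 1,874,180 kg, m_f = 1,874,180 − 1,530,000 = 344,180 kg; Δv = 265×9.8×ln(5.445) = 2597.0×1.6948 ≈ 4401 m/s.
Stage 2: m₀ = 234,180 kg, m_f = 234,180 − 177,000 = 57,180 kg; Δv = 251×9.8×ln(4.095) = 2459.8×1.4099 ≈ 3468 m/s.
Stage 3: m₀ = 36,680 kg, m_f = 36,680 − 28,100 = 8,580 kg; Δv = 453×9.8×ln(4.275) = 4439.4×1.4528 ≈ 6450 m/s.
Total Δv = 4401 + 3468 + 6450 = 14319 m/s.

Δv ≈ 14300 m/s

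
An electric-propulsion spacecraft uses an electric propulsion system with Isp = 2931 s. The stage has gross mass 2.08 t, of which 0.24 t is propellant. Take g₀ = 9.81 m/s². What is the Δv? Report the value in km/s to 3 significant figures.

Δv ≈ 3.53 km/s

v_e = Isp · g₀ = 2931 × 9.81 = 28753.1 m/s.
m_f = m₀ − m_prop = 2.08 − 0.24 = 1.84 t.
Δv = v_e · ln(m₀/m_f) = 28753.1 × ln(1.13) = 28753.1 × 0.1226 ≈ 3525.2 m/s.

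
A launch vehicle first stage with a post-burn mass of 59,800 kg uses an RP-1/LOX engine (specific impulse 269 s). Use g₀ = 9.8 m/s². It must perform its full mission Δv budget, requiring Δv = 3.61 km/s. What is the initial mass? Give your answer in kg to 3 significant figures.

v_e = Isp · g₀ = 269 × 9.8 = 2636.2 m/s.
From the ideal rocket equation, m₀/m_f = exp(Δv / v_e) = exp(3610 / 2636.2) = exp(1.3694) = 3.9330.
m₀ = m_f × 3.9330 = 59,800 × 3.9330 = 235,193 kg.

initial mass ≈ 235000 kg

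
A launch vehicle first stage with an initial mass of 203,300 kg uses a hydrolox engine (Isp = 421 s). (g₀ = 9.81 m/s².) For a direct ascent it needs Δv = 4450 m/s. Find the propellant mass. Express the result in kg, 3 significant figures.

propellant mass ≈ 134000 kg

v_e = Isp · g₀ = 421 × 9.81 = 4130.0 m/s.
Using Δv = v_e ln(m₀/m_f): m₀/m_f = exp(Δv / v_e) = exp(4450 / 4130.0) = exp(1.0775) = 2.9373.
m_f = 203,300 / 2.9373 = 69,213.2 kg, so propellant = m₀ − m_f = 203,300 − 69,213.2 = 134,086.8 kg.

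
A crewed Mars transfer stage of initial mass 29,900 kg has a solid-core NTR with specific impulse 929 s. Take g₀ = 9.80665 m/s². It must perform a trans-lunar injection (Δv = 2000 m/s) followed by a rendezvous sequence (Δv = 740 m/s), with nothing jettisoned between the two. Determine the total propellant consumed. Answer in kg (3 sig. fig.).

total propellant consumed ≈ 7770 kg

v_e = Isp · g₀ = 929 × 9.80665 = 9110.4 m/s.
After the first burn: m = 29900 × exp(−2000/9110.4) = 29900 × 0.80290 = 24,006.7 kg.
After the second burn: m = 24,006.7 × exp(−740/9110.4) = 24,006.7 × 0.92199 = 22,133.9 kg.
Total propellant = m₀ − m_final = 29900 − 22,133.9 = 7,766.1 kg.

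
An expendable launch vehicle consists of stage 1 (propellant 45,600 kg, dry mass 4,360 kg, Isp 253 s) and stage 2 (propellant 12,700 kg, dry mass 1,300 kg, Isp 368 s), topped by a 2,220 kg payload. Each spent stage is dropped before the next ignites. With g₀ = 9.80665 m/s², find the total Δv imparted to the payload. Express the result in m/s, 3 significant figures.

Ignition mass of stage 1 = 45,600+4,360 + 12,700+1,300 + 2,220 = 66,180 kg.
Stage 1: m₀ = 66,180 kg, m_f = 66,180 − 45,600 = 20,580 kg; Δv = 253×9.80665×ln(3.216) = 2481.1×1.1681 ≈ 2898 m/s.
Stage 2: m₀ = 16,220 kg, m_f = 16,220 − 12,700 = 3,520 kg; Δv = 368×9.80665×ln(4.608) = 3608.8×1.5278 ≈ 5514 m/s.
Total Δv = 2898 + 5514 = 8412 m/s.

Δv ≈ 8410 m/s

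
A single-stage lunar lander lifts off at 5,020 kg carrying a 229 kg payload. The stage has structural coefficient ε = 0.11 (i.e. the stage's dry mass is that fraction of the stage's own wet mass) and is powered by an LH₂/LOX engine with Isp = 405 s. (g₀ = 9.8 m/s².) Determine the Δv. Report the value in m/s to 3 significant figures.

Δv ≈ 7510 m/s

Stage wet mass = m₀ − payload = 5,020 − 229 = 4,791 kg.
Stage dry mass = ε × stage wet mass = 0.11 × 4,791 = 527.01 kg.
Burnout mass m_f = stage dry + payload = 527.01 + 229 = 756.01 kg.
v_e = Isp · g₀ = 405 × 9.8 = 3969.0 m/s.
By the Tsiolkovsky rocket equation, Δv = v_e · ln(5,020/756.01) = 3969.0 × ln(6.64) = 3969.0 × 1.8931 ≈ 7514 m/s.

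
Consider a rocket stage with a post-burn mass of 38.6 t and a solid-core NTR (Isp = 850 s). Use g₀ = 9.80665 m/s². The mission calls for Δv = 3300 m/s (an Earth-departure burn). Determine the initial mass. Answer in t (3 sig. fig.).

initial mass ≈ 57.3 t

v_e = Isp · g₀ = 850 × 9.80665 = 8335.7 m/s.
From the ideal rocket equation, m₀/m_f = exp(Δv / v_e) = exp(3300 / 8335.7) = exp(0.3959) = 1.4857.
m₀ = m_f × 1.4857 = 38.6 × 1.4857 = 57.348 t.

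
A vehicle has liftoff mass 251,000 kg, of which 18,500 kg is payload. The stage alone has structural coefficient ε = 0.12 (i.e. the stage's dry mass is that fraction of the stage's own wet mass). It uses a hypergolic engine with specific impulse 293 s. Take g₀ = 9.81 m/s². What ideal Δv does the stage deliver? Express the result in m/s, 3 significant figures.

Δv ≈ 4850 m/s

Stage wet mass = m₀ − payload = 251,000 − 18,500 = 232,500 kg.
Stage dry mass = ε × stage wet mass = 0.12 × 232,500 = 27,900 kg.
Burnout mass m_f = stage dry + payload = 27,900 + 18,500 = 46,400 kg.
v_e = Isp · g₀ = 293 × 9.81 = 2874.3 m/s.
From the ideal rocket equation, Δv = v_e · ln(251,000/46,400) = 2874.3 × ln(5.409) = 2874.3 × 1.6882 ≈ 4852 m/s.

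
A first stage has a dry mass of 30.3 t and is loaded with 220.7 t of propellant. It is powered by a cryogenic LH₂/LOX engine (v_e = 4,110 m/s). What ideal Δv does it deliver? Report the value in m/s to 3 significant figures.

Δv ≈ 8690 m/s

m₀ = m_dry + m_prop = 30.3 + 220.7 = 251 t.
Using Δv = v_e ln(m₀/m_f): Δv = v_e · ln(m₀/m_f) = 4110.0 × ln(8.284) = 4110.0 × 2.1143 ≈ 8689.8 m/s.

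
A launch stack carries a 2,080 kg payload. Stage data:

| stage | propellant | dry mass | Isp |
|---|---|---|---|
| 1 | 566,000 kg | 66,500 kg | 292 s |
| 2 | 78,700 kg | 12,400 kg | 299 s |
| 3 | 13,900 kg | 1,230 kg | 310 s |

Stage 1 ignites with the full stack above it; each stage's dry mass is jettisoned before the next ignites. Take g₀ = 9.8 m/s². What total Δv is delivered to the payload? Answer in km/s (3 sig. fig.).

Δv ≈ 12.9 km/s

Ignition mass of stage 1 = 566,000+66,500 + 78,700+12,400 + 13,900+1,230 + 2,080 = 740,810 kg.
Stage 1: m₀ = 740,810 kg, m_f = 740,810 − 566,000 = 174,810 kg; Δv = 292×9.8×ln(4.238) = 2861.6×1.4440 ≈ 4132 m/s.
Stage 2: m₀ = 108,310 kg, m_f = 108,310 − 78,700 = 29,610 kg; Δv = 299×9.8×ln(3.658) = 2930.2×1.2969 ≈ 3800 m/s.
Stage 3: m₀ = 17,210 kg, m_f = 17,210 − 13,900 = 3,310 kg; Δv = 310×9.8×ln(5.199) = 3038.0×1.6485 ≈ 5008 m/s.
Total Δv = 4132 + 3800 + 5008 = 12940 m/s.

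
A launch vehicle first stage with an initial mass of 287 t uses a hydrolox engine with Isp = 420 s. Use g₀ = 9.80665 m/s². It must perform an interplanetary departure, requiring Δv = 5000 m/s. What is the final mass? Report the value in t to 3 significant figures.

final mass ≈ 85.2 t

v_e = Isp · g₀ = 420 × 9.80665 = 4118.8 m/s.
From the ideal rocket equation, m₀/m_f = exp(Δv / v_e) = exp(5000 / 4118.8) = exp(1.2139) = 3.3667.
m_f = m₀ / 3.3667 = 287 / 3.3667 = 85.2467 t.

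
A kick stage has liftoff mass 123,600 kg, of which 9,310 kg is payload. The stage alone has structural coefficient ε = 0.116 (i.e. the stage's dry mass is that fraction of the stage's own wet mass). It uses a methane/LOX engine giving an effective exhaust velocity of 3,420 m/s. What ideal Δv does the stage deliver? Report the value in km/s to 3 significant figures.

Δv ≈ 5.82 km/s

Stage wet mass = m₀ − payload = 123,600 − 9,310 = 114,290 kg.
Stage dry mass = ε × stage wet mass = 0.116 × 114,290 = 13,257.6 kg.
Burnout mass m_f = stage dry + payload = 13,257.6 + 9,310 = 22,567.6 kg.
Δv = v_e · ln(123,600/22,567.6) = 3420.0 × ln(5.477) = 3420.0 × 1.7005 ≈ 5816 m/s.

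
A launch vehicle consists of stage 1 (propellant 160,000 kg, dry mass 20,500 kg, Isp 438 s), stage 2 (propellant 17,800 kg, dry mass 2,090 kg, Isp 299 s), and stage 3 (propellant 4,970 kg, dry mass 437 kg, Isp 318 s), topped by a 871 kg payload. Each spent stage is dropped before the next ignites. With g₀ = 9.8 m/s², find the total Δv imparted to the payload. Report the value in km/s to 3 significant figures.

Δv ≈ 14.6 km/s

Ignition mass of stage 1 = 160,000+20,500 + 17,800+2,090 + 4,970+437 + 871 = 206,668 kg.
Stage 1: m₀ = 206,668 kg, m_f = 206,668 − 160,000 = 46,668 kg; Δv = 438×9.8×ln(4.428) = 4292.4×1.4881 ≈ 6387 m/s.
Stage 2: m₀ = 26,168 kg, m_f = 26,168 − 17,800 = 8,368 kg; Δv = 299×9.8×ln(3.127) = 2930.2×1.1401 ≈ 3341 m/s.
Stage 3: m₀ = 6,278 kg, m_f = 6,278 − 4,970 = 1,308 kg; Δv = 318×9.8×ln(4.8) = 3116.4×1.5686 ≈ 4888 m/s.
Total Δv = 6387 + 3341 + 4888 = 14616 m/s.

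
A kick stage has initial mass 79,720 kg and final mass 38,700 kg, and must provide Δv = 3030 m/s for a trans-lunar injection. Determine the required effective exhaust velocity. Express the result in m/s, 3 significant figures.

v_e ≈ 4190 m/s

ln(m₀/m_f) = ln(79720/38700) = ln(2.06) = 0.7227.
Using Δv = v_e ln(m₀/m_f): v_e = Δv / ln(m₀/m_f) = 3030 / 0.7227 = 4192.7 m/s.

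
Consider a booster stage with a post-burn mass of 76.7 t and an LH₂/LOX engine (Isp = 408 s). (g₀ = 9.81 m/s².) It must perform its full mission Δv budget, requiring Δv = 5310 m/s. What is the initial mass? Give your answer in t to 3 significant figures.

initial mass ≈ 289 t

v_e = Isp · g₀ = 408 × 9.81 = 4002.5 m/s.
By the Tsiolkovsky rocket equation, m₀/m_f = exp(Δv / v_e) = exp(5310 / 4002.5) = exp(1.3267) = 3.7685.
m₀ = m_f × 3.7685 = 76.7 × 3.7685 = 289.044 t.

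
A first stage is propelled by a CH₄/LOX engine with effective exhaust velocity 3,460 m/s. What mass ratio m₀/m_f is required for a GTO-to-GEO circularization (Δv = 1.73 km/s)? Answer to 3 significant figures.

Rocket equation: m₀/m_f = exp(Δv / v_e) = exp(1730 / 3460.0) = exp(0.5000) = 1.6487.

mass ratio ≈ 1.65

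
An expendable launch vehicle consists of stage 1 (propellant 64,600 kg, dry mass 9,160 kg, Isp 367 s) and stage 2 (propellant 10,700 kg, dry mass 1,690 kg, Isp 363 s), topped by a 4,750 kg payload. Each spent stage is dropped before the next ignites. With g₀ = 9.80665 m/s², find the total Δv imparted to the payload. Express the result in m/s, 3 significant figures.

Δv ≈ 7950 m/s

Ignition mass of stage 1 = 64,600+9,160 + 10,700+1,690 + 4,750 = 90,900 kg.
Stage 1: m₀ = 90,900 kg, m_f = 90,900 − 64,600 = 26,300 kg; Δv = 367×9.80665×ln(3.456) = 3599.0×1.2402 ≈ 4463 m/s.
Stage 2: m₀ = 17,140 kg, m_f = 17,140 − 10,700 = 6,440 kg; Δv = 363×9.80665×ln(2.661) = 3559.8×0.9789 ≈ 3485 m/s.
Total Δv = 4463 + 3485 = 7948 m/s.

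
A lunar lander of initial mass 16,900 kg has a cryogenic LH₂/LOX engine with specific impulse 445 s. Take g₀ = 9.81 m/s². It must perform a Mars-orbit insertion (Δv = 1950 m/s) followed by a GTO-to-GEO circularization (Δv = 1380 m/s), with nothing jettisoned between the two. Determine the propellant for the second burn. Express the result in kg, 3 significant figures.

propellant for the second burn ≈ 2930 kg

v_e = Isp · g₀ = 445 × 9.81 = 4365.4 m/s.
After the first burn: m = 16900 × exp(−1950/4365.4) = 16900 × 0.63974 = 10,811.6 kg.
After the second burn: m = 10,811.6 × exp(−1380/4365.4) = 10,811.6 × 0.72897 = 7,881.33 kg.
Second-burn propellant = 10,811.6 − 7,881.33 = 2,930.27 kg.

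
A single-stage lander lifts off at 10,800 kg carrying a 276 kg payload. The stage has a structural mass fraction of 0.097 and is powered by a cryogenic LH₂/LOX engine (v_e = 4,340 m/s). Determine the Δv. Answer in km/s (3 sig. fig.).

Δv ≈ 9.20 km/s

Stage wet mass = m₀ − payload = 10,800 − 276 = 10,524 kg.
Stage dry mass = ε × stage wet mass = 0.097 × 10,524 = 1,020.83 kg.
Burnout mass m_f = stage dry + payload = 1,020.83 + 276 = 1,296.83 kg.
From the ideal rocket equation, Δv = v_e · ln(10,800/1,296.83) = 4340.0 × ln(8.328) = 4340.0 × 2.1196 ≈ 9199 m/s.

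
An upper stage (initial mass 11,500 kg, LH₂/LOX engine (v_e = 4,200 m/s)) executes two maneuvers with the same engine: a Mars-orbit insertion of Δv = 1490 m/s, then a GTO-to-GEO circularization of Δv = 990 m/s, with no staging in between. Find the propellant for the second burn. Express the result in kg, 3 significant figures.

propellant for the second burn ≈ 1690 kg

After the first burn: m = 11500 × exp(−1490/4200.0) = 11500 × 0.70134 = 8,065.41 kg.
After the second burn: m = 8,065.41 × exp(−990/4200.0) = 8,065.41 × 0.79001 = 6,371.75 kg.
Second-burn propellant = 8,065.41 − 6,371.75 = 1,693.66 kg.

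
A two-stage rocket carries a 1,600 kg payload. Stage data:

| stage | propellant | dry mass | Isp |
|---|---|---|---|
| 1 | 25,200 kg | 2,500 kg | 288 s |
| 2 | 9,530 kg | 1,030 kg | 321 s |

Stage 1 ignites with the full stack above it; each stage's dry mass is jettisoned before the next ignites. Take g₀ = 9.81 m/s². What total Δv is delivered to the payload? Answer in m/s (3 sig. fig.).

Ignition mass of stage 1 = 25,200+2,500 + 9,530+1,030 + 1,600 = 39,860 kg.
Stage 1: m₀ = 39,860 kg, m_f = 39,860 − 25,200 = 14,660 kg; Δv = 288×9.81×ln(2.719) = 2825.3×1.0003 ≈ 2826 m/s.
Stage 2: m₀ = 12,160 kg, m_f = 12,160 − 9,530 = 2,630 kg; Δv = 321×9.81×ln(4.624) = 3149.0×1.5312 ≈ 4822 m/s.
Total Δv = 2826 + 4822 = 7648 m/s.

Δv ≈ 7650 m/s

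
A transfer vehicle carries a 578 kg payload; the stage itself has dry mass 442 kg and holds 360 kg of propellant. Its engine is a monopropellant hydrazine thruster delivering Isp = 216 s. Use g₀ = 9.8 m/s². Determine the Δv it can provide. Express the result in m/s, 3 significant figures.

Δv ≈ 640 m/s

v_e = Isp · g₀ = 216 × 9.8 = 2116.8 m/s.
m₀ = payload + dry + propellant = 578 + 442 + 360 = 1,380 kg.
m_f = payload + dry = 578 + 442 = 1,020 kg.
From the ideal rocket equation, Δv = v_e · ln(m₀/m_f) = 2116.8 × ln(1.353) = 2116.8 × 0.3023 ≈ 639.9 m/s.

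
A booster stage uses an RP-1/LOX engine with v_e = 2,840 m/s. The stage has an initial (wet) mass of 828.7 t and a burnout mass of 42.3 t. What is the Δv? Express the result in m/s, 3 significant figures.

Δv ≈ 8450 m/s

By the Tsiolkovsky rocket equation, Δv = v_e · ln(m₀/m_f) = 2840.0 × ln(19.59) = 2840.0 × 2.9751 ≈ 8449.2 m/s.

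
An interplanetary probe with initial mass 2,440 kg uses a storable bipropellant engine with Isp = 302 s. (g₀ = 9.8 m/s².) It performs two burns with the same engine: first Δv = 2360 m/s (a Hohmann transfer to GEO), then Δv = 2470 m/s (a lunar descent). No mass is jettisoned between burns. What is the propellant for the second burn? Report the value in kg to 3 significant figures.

propellant for the second burn ≈ 622 kg

v_e = Isp · g₀ = 302 × 9.8 = 2959.6 m/s.
After the first burn: m = 2440 × exp(−2360/2959.6) = 2440 × 0.45050 = 1,099.22 kg.
After the second burn: m = 1,099.22 × exp(−2470/2959.6) = 1,099.22 × 0.43406 = 477.127 kg.
Second-burn propellant = 1,099.22 − 477.127 = 622.093 kg.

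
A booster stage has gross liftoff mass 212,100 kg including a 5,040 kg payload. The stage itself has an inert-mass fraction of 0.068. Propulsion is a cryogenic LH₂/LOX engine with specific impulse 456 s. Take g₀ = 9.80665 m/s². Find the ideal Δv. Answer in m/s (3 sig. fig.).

Stage wet mass = m₀ − payload = 212,100 − 5,040 = 207,060 kg.
Stage dry mass = ε × stage wet mass = 0.068 × 207,060 = 14,080.1 kg.
Burnout mass m_f = stage dry + payload = 14,080.1 + 5,040 = 19,120.1 kg.
v_e = Isp · g₀ = 456 × 9.80665 = 4471.8 m/s.
Δv = v_e · ln(212,100/19,120.1) = 4471.8 × ln(11.09) = 4471.8 × 2.4063 ≈ 10761 m/s.

Δv ≈ 10800 m/s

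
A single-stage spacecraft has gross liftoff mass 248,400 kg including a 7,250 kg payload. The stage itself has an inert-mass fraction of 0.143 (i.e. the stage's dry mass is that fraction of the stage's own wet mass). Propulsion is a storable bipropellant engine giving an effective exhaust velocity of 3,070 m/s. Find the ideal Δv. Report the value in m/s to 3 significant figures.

Δv ≈ 5480 m/s

Stage wet mass = m₀ − payload = 248,400 − 7,250 = 241,150 kg.
Stage dry mass = ε × stage wet mass = 0.143 × 241,150 = 34,484.5 kg.
Burnout mass m_f = stage dry + payload = 34,484.5 + 7,250 = 41,734.5 kg.
From the ideal rocket equation, Δv = v_e · ln(248,400/41,734.5) = 3070.0 × ln(5.952) = 3070.0 × 1.7837 ≈ 5476 m/s.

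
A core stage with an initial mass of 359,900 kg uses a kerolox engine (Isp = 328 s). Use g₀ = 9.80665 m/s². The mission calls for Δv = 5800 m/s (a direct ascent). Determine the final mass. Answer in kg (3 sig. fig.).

v_e = Isp · g₀ = 328 × 9.80665 = 3216.6 m/s.
m₀/m_f = exp(Δv / v_e) = exp(5800 / 3216.6) = exp(1.8032) = 6.0688.
m_f = m₀ / 6.0688 = 359,900 / 6.0688 = 59,303.3 kg.

final mass ≈ 59300 kg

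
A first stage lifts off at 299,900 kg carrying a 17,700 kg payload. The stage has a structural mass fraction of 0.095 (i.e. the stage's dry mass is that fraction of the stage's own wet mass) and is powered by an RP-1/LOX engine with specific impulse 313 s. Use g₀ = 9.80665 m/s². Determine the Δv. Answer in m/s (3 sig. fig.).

Δv ≈ 5860 m/s

Stage wet mass = m₀ − payload = 299,900 − 17,700 = 282,200 kg.
Stage dry mass = ε × stage wet mass = 0.095 × 282,200 = 26,809 kg.
Burnout mass m_f = stage dry + payload = 26,809 + 17,700 = 44,509 kg.
v_e = Isp · g₀ = 313 × 9.80665 = 3069.5 m/s.
By the Tsiolkovsky rocket equation, Δv = v_e · ln(299,900/44,509) = 3069.5 × ln(6.738) = 3069.5 × 1.9078 ≈ 5856 m/s.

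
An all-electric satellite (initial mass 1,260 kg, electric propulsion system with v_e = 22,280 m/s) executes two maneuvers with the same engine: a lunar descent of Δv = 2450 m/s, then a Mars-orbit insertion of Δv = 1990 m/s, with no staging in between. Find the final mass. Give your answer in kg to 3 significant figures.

final mass ≈ 1030 kg

After the first burn: m = 1260 × exp(−2450/22280.0) = 1260 × 0.89587 = 1,128.8 kg.
After the second burn: m = 1,128.8 × exp(−1990/22280.0) = 1,128.8 × 0.91455 = 1,032.34 kg.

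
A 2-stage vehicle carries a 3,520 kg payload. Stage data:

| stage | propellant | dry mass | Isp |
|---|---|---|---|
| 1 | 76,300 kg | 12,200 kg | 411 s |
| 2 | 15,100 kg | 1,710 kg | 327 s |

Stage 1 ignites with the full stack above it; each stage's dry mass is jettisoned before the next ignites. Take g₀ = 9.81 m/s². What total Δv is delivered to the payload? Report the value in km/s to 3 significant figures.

Δv ≈ 9.22 km/s

Ignition mass of stage 1 = 76,300+12,200 + 15,100+1,710 + 3,520 = 108,830 kg.
Stage 1: m₀ = 108,830 kg, m_f = 108,830 − 76,300 = 32,530 kg; Δv = 411×9.81×ln(3.346) = 4031.9×1.2076 ≈ 4869 m/s.
Stage 2: m₀ = 20,330 kg, m_f = 20,330 − 15,100 = 5,230 kg; Δv = 327×9.81×ln(3.887) = 3207.9×1.3577 ≈ 4355 m/s.
Total Δv = 4869 + 4355 = 9224 m/s.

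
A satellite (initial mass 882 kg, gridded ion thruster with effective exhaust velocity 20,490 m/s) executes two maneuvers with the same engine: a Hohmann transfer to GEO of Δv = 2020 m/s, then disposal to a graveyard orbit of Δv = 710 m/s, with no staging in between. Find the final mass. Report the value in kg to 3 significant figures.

final mass ≈ 772 kg

After the first burn: m = 882 × exp(−2020/20490.0) = 882 × 0.90612 = 799.198 kg.
After the second burn: m = 799.198 × exp(−710/20490.0) = 799.198 × 0.96594 = 771.977 kg.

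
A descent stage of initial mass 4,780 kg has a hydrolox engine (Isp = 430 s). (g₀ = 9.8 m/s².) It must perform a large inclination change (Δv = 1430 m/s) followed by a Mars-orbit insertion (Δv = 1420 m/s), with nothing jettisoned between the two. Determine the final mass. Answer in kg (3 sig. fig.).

v_e = Isp · g₀ = 430 × 9.8 = 4214.0 m/s.
After the first burn: m = 4780 × exp(−1430/4214.0) = 4780 × 0.71224 = 3,404.51 kg.
After the second burn: m = 3,404.51 × exp(−1420/4214.0) = 3,404.51 × 0.71393 = 2,430.58 kg.

final mass ≈ 2430 kg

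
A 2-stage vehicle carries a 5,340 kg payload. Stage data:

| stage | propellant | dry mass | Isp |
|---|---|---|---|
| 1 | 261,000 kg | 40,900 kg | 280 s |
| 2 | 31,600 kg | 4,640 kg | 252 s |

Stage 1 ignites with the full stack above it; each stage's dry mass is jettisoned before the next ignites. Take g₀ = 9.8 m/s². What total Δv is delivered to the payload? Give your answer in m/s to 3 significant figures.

Δv ≈ 7440 m/s

Ignition mass of stage 1 = 261,000+40,900 + 31,600+4,640 + 5,340 = 343,480 kg.
Stage 1: m₀ = 343,480 kg, m_f = 343,480 − 261,000 = 82,480 kg; Δv = 280×9.8×ln(4.164) = 2744.0×1.4266 ≈ 3915 m/s.
Stage 2: m₀ = 41,580 kg, m_f = 41,580 − 31,600 = 9,980 kg; Δv = 252×9.8×ln(4.166) = 2469.6×1.4270 ≈ 3524 m/s.
Total Δv = 3915 + 3524 = 7439 m/s.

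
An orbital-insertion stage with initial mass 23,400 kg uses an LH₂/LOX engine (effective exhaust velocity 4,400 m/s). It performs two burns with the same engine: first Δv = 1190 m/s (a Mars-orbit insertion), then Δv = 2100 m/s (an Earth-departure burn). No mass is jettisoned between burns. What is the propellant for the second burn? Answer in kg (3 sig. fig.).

After the first burn: m = 23400 × exp(−1190/4400.0) = 23400 × 0.76303 = 17,854.9 kg.
After the second burn: m = 17,854.9 × exp(−2100/4400.0) = 17,854.9 × 0.62047 = 11,078.4 kg.
Second-burn propellant = 17,854.9 − 11,078.4 = 6,776.5 kg.

propellant for the second burn ≈ 6780 kg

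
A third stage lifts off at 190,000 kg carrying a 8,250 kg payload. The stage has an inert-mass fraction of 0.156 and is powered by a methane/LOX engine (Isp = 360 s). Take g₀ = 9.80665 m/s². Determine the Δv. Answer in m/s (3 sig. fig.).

Δv ≈ 5810 m/s

Stage wet mass = m₀ − payload = 190,000 − 8,250 = 181,750 kg.
Stage dry mass = ε × stage wet mass = 0.156 × 181,750 = 28,353 kg.
Burnout mass m_f = stage dry + payload = 28,353 + 8,250 = 36,603 kg.
v_e = Isp · g₀ = 360 × 9.80665 = 3530.4 m/s.
Δv = v_e · ln(190,000/36,603) = 3530.4 × ln(5.191) = 3530.4 × 1.6469 ≈ 5814 m/s.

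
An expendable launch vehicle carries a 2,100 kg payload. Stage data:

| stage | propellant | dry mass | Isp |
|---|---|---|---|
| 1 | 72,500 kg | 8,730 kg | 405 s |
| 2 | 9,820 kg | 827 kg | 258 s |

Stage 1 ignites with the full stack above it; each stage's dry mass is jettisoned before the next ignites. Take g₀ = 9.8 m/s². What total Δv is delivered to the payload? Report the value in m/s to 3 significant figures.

Ignition mass of stage 1 = 72,500+8,730 + 9,820+827 + 2,100 = 93,977 kg.
Stage 1: m₀ = 93,977 kg, m_f = 93,977 − 72,500 = 21,477 kg; Δv = 405×9.8×ln(4.376) = 3969.0×1.4761 ≈ 5859 m/s.
Stage 2: m₀ = 12,747 kg, m_f = 12,747 − 9,820 = 2,927 kg; Δv = 258×9.8×ln(4.355) = 2528.4×1.4713 ≈ 3720 m/s.
Total Δv = 5859 + 3720 = 9579 m/s.

Δv ≈ 9580 m/s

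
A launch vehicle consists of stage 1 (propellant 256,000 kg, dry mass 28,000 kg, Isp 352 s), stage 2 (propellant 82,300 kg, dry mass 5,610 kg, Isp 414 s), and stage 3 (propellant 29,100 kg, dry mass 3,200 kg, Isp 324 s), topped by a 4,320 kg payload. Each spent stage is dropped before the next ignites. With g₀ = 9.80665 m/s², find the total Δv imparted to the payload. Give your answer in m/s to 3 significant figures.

Δv ≈ 12800 m/s

Ignition mass of stage 1 = 256,000+28,000 + 82,300+5,610 + 29,100+3,200 + 4,320 = 408,530 kg.
Stage 1: m₀ = 408,530 kg, m_f = 408,530 − 256,000 = 152,530 kg; Δv = 352×9.80665×ln(2.678) = 3451.9×0.9852 ≈ 3401 m/s.
Stage 2: m₀ = 124,530 kg, m_f = 124,530 − 82,300 = 42,230 kg; Δv = 414×9.80665×ln(2.949) = 4060.0×1.0814 ≈ 4390 m/s.
Stage 3: m₀ = 36,620 kg, m_f = 36,620 − 29,100 = 7,520 kg; Δv = 324×9.80665×ln(4.87) = 3177.4×1.5830 ≈ 5030 m/s.
Total Δv = 3401 + 4390 + 5030 = 12821 m/s.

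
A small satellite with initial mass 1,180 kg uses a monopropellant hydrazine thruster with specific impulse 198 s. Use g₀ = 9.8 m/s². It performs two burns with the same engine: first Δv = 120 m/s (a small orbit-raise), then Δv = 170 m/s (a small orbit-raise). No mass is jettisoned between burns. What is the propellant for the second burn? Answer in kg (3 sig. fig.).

v_e = Isp · g₀ = 198 × 9.8 = 1940.4 m/s.
After the first burn: m = 1180 × exp(−120/1940.4) = 1180 × 0.94003 = 1,109.24 kg.
After the second burn: m = 1,109.24 × exp(−170/1940.4) = 1,109.24 × 0.91612 = 1,016.2 kg.
Second-burn propellant = 1,109.24 − 1,016.2 = 93.04 kg.

propellant for the second burn ≈ 93.0 kg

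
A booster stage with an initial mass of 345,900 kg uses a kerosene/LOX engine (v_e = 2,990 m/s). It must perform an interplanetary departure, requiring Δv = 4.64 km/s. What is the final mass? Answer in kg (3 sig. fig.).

final mass ≈ 73300 kg

From the ideal rocket equation, m₀/m_f = exp(Δv / v_e) = exp(4640 / 2990.0) = exp(1.5518) = 4.7201.
m_f = m₀ / 4.7201 = 345,900 / 4.7201 = 73,282.3 kg.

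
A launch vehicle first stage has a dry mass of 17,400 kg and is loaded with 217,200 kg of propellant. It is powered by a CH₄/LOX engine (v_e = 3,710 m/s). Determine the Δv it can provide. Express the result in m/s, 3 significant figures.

Δv ≈ 9650 m/s

m₀ = m_dry + m_prop = 17,400 + 217,200 = 234,600 kg.
Δv = v_e · ln(m₀/m_f) = 3710.0 × ln(13.48) = 3710.0 × 2.6014 ≈ 9651.2 m/s.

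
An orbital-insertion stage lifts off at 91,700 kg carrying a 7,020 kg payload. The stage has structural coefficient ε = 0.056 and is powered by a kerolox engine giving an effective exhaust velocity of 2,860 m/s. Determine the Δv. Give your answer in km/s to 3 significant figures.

Δv ≈ 5.87 km/s

Stage wet mass = m₀ − payload = 91,700 − 7,020 = 84,680 kg.
Stage dry mass = ε × stage wet mass = 0.056 × 84,680 = 4,742.08 kg.
Burnout mass m_f = stage dry + payload = 4,742.08 + 7,020 = 11,762.08 kg.
Rocket equation: Δv = v_e · ln(91,700/11,762.08) = 2860.0 × ln(7.796) = 2860.0 × 2.0536 ≈ 5873 m/s.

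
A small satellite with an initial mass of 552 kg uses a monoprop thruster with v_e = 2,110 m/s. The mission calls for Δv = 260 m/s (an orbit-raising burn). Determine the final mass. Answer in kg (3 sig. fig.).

By the Tsiolkovsky rocket equation, m₀/m_f = exp(Δv / v_e) = exp(260 / 2110.0) = exp(0.1232) = 1.1311.
m_f = m₀ / 1.1311 = 552 / 1.1311 = 488.021 kg.

final mass ≈ 488 kg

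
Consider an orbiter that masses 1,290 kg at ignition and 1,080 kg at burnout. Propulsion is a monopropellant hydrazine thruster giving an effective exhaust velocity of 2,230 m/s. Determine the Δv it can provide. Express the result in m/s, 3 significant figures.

Δv ≈ 396 m/s

Δv = v_e · ln(m₀/m_f) = 2230.0 × ln(1.194) = 2230.0 × 0.1777 ≈ 396.2 m/s.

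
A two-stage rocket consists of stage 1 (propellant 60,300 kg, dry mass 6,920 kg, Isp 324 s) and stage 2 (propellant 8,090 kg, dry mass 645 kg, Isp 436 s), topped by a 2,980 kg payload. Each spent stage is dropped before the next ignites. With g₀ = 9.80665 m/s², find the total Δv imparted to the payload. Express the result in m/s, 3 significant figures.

Δv ≈ 9600 m/s

Ignition mass of stage 1 = 60,300+6,920 + 8,090+645 + 2,980 = 78,935 kg.
Stage 1: m₀ = 78,935 kg, m_f = 78,935 − 60,300 = 18,635 kg; Δv = 324×9.80665×ln(4.236) = 3177.4×1.4436 ≈ 4587 m/s.
Stage 2: m₀ = 11,715 kg, m_f = 11,715 − 8,090 = 3,625 kg; Δv = 436×9.80665×ln(3.232) = 4275.7×1.1730 ≈ 5015 m/s.
Total Δv = 4587 + 5015 = 9602 m/s.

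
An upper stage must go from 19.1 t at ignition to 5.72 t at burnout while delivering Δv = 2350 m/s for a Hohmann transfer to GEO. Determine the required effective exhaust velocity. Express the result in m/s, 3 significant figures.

ln(m₀/m_f) = ln(19100/5720) = ln(3.339) = 1.2057.
From the ideal rocket equation, v_e = Δv / ln(m₀/m_f) = 2350 / 1.2057 = 1949.0 m/s.

v_e ≈ 1950 m/s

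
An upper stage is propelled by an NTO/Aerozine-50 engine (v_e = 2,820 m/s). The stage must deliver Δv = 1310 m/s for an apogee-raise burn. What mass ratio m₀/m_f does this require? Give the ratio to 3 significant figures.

From the ideal rocket equation, m₀/m_f = exp(Δv / v_e) = exp(1310 / 2820.0) = exp(0.4645) = 1.5913.

mass ratio ≈ 1.59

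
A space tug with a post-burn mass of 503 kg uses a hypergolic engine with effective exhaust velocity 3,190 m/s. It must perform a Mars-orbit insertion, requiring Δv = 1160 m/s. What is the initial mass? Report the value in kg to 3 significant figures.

initial mass ≈ 724 kg

m₀/m_f = exp(Δv / v_e) = exp(1160 / 3190.0) = exp(0.3636) = 1.4386.
m₀ = m_f × 1.4386 = 503 × 1.4386 = 723.616 kg.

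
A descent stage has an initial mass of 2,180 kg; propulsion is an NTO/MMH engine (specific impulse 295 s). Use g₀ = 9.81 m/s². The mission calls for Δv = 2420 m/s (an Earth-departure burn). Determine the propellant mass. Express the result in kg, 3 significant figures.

propellant mass ≈ 1240 kg

v_e = Isp · g₀ = 295 × 9.81 = 2894.0 m/s.
m₀/m_f = exp(Δv / v_e) = exp(2420 / 2894.0) = exp(0.8362) = 2.3076.
m_f = 2,180 / 2.3076 = 944.704 kg, so propellant = m₀ − m_f = 2,180 − 944.704 = 1,235.296 kg.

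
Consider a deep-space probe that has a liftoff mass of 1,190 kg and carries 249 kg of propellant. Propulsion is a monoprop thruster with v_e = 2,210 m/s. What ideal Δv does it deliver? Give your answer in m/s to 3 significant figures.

Δv ≈ 519 m/s

m_f = m₀ − m_prop = 1,190 − 249 = 941 kg.
Rocket equation: Δv = v_e · ln(m₀/m_f) = 2210.0 × ln(1.265) = 2210.0 × 0.2348 ≈ 518.8 m/s.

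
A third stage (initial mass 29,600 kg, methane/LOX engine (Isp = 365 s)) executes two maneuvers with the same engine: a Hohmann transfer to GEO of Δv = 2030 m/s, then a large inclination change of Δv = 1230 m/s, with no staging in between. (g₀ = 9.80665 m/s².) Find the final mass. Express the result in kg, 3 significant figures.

final mass ≈ 11900 kg

v_e = Isp · g₀ = 365 × 9.80665 = 3579.4 m/s.
After the first burn: m = 29600 × exp(−2030/3579.4) = 29600 × 0.56715 = 16,787.6 kg.
After the second burn: m = 16,787.6 × exp(−1230/3579.4) = 16,787.6 × 0.70919 = 11,905.6 kg.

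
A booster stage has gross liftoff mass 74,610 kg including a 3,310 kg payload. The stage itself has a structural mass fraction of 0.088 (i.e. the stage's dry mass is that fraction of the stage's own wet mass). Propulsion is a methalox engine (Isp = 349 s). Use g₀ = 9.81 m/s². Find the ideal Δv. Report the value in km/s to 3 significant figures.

Stage wet mass = m₀ − payload = 74,610 − 3,310 = 71,300 kg.
Stage dry mass = ε × stage wet mass = 0.088 × 71,300 = 6,274.4 kg.
Burnout mass m_f = stage dry + payload = 6,274.4 + 3,310 = 9,584.4 kg.
v_e = Isp · g₀ = 349 × 9.81 = 3423.7 m/s.
Rocket equation: Δv = v_e · ln(74,610/9,584.4) = 3423.7 × ln(7.785) = 3423.7 × 2.0521 ≈ 7026 m/s.

Δv ≈ 7.03 km/s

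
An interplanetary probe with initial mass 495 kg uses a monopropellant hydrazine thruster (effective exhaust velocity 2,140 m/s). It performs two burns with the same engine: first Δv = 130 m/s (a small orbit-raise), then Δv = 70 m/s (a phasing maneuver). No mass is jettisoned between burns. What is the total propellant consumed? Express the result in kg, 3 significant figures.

After the first burn: m = 495 × exp(−130/2140.0) = 495 × 0.94106 = 465.825 kg.
After the second burn: m = 465.825 × exp(−70/2140.0) = 465.825 × 0.96782 = 450.835 kg.
Total propellant = m₀ − m_final = 495 − 450.835 = 44.165 kg.

total propellant consumed ≈ 44.2 kg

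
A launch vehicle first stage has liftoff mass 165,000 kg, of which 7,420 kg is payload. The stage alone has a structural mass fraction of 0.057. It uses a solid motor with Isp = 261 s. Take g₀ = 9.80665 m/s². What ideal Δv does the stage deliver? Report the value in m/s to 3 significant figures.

Stage wet mass = m₀ − payload = 165,000 − 7,420 = 157,580 kg.
Stage dry mass = ε × stage wet mass = 0.057 × 157,580 = 8,982.06 kg.
Burnout mass m_f = stage dry + payload = 8,982.06 + 7,420 = 16,402.06 kg.
v_e = Isp · g₀ = 261 × 9.80665 = 2559.5 m/s.
Δv = v_e · ln(165,000/16,402.06) = 2559.5 × ln(10.06) = 2559.5 × 2.3085 ≈ 5909 m/s.

Δv ≈ 5910 m/s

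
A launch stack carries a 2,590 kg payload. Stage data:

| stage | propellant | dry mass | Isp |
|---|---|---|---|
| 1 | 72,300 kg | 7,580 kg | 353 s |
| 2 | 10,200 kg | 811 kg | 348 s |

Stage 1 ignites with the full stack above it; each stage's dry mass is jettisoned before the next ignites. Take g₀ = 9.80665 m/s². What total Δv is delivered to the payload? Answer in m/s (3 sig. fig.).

Δv ≈ 9870 m/s

Ignition mass of stage 1 = 72,300+7,580 + 10,200+811 + 2,590 = 93,481 kg.
Stage 1: m₀ = 93,481 kg, m_f = 93,481 − 72,300 = 21,181 kg; Δv = 353×9.80665×ln(4.413) = 3461.7×1.4847 ≈ 5139 m/s.
Stage 2: m₀ = 13,601 kg, m_f = 13,601 − 10,200 = 3,401 kg; Δv = 348×9.80665×ln(3.999) = 3412.7×1.3861 ≈ 4730 m/s.
Total Δv = 5139 + 4730 = 9869 m/s.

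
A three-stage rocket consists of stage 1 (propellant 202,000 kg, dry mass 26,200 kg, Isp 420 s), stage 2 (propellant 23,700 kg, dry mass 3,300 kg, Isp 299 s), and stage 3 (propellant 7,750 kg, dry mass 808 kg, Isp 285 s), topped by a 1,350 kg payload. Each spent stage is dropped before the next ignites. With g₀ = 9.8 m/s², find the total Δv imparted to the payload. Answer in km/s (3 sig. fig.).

Δv ≈ 13.2 km/s

Ignition mass of stage 1 = 202,000+26,200 + 23,700+3,300 + 7,750+808 + 1,350 = 265,108 kg.
Stage 1: m₀ = 265,108 kg, m_f = 265,108 − 202,000 = 63,108 kg; Δv = 420×9.8×ln(4.201) = 4116.0×1.4353 ≈ 5908 m/s.
Stage 2: m₀ = 36,908 kg, m_f = 36,908 − 23,700 = 13,208 kg; Δv = 299×9.8×ln(2.794) = 2930.2×1.0276 ≈ 3011 m/s.
Stage 3: m₀ = 9,908 kg, m_f = 9,908 − 7,750 = 2,158 kg; Δv = 285×9.8×ln(4.591) = 2793.0×1.5242 ≈ 4257 m/s.
Total Δv = 5908 + 3011 + 4257 = 13176 m/s.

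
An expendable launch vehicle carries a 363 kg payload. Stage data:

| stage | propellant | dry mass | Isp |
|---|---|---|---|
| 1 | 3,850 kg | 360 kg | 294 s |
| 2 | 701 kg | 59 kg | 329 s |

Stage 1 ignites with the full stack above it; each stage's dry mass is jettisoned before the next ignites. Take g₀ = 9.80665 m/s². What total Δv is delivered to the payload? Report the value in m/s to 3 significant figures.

Δv ≈ 6850 m/s

Ignition mass of stage 1 = 3,850+360 + 701+59 + 363 = 5,333 kg.
Stage 1: m₀ = 5,333 kg, m_f = 5,333 − 3,850 = 1,483 kg; Δv = 294×9.80665×ln(3.596) = 2883.2×1.2798 ≈ 3690 m/s.
Stage 2: m₀ = 1,123 kg, m_f = 1,123 − 701 = 422 kg; Δv = 329×9.80665×ln(2.661) = 3226.4×0.9788 ≈ 3158 m/s.
Total Δv = 3690 + 3158 = 6848 m/s.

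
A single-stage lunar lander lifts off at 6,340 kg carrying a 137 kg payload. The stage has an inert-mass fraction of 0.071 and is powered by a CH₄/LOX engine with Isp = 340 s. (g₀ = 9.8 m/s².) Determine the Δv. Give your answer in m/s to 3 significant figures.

Δv ≈ 7980 m/s

Stage wet mass = m₀ − payload = 6,340 − 137 = 6,203 kg.
Stage dry mass = ε × stage wet mass = 0.071 × 6,203 = 440.413 kg.
Burnout mass m_f = stage dry + payload = 440.413 + 137 = 577.413 kg.
v_e = Isp · g₀ = 340 × 9.8 = 3332.0 m/s.
Δv = v_e · ln(6,340/577.413) = 3332.0 × ln(10.98) = 3332.0 × 2.3961 ≈ 7984 m/s.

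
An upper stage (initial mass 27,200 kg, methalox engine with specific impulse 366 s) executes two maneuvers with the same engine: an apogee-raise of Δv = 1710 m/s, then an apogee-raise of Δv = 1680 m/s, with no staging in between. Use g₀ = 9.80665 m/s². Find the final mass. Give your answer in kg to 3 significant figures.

final mass ≈ 10600 kg

v_e = Isp · g₀ = 366 × 9.80665 = 3589.2 m/s.
After the first burn: m = 27200 × exp(−1710/3589.2) = 27200 × 0.62100 = 16,891.2 kg.
After the second burn: m = 16,891.2 × exp(−1680/3589.2) = 16,891.2 × 0.62621 = 10,577.4 kg.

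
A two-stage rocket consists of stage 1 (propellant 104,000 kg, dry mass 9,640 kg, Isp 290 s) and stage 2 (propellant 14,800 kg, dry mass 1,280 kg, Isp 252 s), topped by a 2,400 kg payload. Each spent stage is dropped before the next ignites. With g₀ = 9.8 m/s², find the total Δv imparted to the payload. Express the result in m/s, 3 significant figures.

Δv ≈ 8380 m/s

Ignition mass of stage 1 = 104,000+9,640 + 14,800+1,280 + 2,400 = 132,120 kg.
Stage 1: m₀ = 132,120 kg, m_f = 132,120 − 104,000 = 28,120 kg; Δv = 290×9.8×ln(4.698) = 2842.0×1.5472 ≈ 4397 m/s.
Stage 2: m₀ = 18,480 kg, m_f = 18,480 − 14,800 = 3,680 kg; Δv = 252×9.8×ln(5.022) = 2469.6×1.6138 ≈ 3985 m/s.
Total Δv = 4397 + 3985 = 8382 m/s.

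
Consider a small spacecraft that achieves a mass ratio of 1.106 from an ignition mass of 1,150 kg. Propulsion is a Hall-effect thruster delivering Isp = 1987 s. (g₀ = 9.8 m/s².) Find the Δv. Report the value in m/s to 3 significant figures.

v_e = Isp · g₀ = 1987 × 9.8 = 19472.6 m/s.
Rocket equation: Δv = v_e · ln(1.106) = 19472.6 × 0.1007 ≈ 1961.9 m/s.

Δv ≈ 1960 m/s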